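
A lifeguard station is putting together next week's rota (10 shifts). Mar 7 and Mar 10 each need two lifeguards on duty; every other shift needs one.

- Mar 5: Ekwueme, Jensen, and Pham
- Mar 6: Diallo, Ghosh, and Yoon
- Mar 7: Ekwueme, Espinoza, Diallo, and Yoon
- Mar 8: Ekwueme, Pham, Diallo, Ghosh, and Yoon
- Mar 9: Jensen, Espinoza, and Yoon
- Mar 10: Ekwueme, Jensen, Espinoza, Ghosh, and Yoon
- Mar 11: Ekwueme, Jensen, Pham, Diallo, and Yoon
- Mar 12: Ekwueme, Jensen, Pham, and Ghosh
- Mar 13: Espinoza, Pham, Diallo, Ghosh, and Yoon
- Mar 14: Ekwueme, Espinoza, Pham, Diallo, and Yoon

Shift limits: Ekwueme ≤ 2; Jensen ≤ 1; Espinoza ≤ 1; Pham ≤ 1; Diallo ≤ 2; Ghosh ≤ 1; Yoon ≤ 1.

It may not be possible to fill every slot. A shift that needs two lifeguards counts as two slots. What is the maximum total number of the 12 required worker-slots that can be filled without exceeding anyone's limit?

9

Total capacity across all lifeguards is 2+1+1+1+2+1+1 = 9, and 12 slots are needed, so at most 9 can be filled.
An assignment achieving 9: Mar 5→Ekwueme, Mar 6→Diallo, Mar 7→Ekwueme+Espinoza, Mar 8→Diallo, Mar 9→Jensen, Mar 10→Ghosh+Yoon, Mar 12→Pham.
Loads: Ekwueme 2/2, Jensen 1/1, Espinoza 1/1, Pham 1/1, Diallo 2/2, Ghosh 1/1, Yoon 1/1.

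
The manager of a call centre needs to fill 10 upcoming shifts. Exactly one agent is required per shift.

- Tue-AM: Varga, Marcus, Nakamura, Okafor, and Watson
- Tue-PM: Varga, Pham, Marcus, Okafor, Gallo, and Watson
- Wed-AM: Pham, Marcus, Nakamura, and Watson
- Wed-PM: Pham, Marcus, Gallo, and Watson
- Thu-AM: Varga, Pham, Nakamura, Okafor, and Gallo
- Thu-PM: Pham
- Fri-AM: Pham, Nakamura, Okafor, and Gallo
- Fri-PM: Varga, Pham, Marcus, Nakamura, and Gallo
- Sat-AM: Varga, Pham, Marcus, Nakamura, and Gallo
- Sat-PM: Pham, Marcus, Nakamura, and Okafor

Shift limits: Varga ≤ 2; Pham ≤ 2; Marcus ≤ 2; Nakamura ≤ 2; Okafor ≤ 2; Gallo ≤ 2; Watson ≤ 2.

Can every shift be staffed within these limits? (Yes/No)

Yes

Thu-PM can only be covered by Pham, so that assignment is forced.
One valid schedule: Tue-AM→Varga, Tue-PM→Okafor, Wed-AM→Pham, Wed-PM→Marcus, Thu-AM→Varga, Thu-PM→Pham, Fri-AM→Nakamura, Fri-PM→Nakamura, Sat-AM→Gallo, Sat-PM→Marcus.
Loads: Varga 2/2, Pham 2/2, Marcus 2/2, Nakamura 2/2, Okafor 1/2, Gallo 1/2, Watson 0/2 — all within limits.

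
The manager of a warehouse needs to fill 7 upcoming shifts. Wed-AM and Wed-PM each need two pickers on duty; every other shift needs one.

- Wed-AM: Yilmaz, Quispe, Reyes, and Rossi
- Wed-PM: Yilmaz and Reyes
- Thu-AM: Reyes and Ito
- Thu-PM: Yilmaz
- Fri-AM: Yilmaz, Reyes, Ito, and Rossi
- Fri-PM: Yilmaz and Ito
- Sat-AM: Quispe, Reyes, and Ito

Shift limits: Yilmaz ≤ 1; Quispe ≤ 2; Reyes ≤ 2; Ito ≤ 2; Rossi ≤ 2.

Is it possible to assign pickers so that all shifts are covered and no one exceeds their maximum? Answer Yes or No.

Total capacity is 9 and 9 slots are needed, so capacity alone doesn't rule it out.
Shifts {Wed-PM, Thu-PM} need 3 worker-slots in total, but the pickers available for any of those shifts (Yilmaz and Reyes) can supply at most 2 among them. So no valid schedule exists.

No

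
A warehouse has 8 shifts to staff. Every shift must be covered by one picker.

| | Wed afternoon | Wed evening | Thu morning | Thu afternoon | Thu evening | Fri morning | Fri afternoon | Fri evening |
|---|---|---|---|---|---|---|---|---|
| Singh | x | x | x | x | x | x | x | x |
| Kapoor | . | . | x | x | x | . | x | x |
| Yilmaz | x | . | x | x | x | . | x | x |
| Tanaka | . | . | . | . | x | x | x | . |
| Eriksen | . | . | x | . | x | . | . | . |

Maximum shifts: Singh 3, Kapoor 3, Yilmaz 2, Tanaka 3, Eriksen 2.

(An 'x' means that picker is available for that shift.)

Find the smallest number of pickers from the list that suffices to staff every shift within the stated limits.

3

8 slots to fill and no one can take more than 3, so at least ⌈8/3⌉ = 3 pickers are needed.
Singh, Kapoor, and Yilmaz alone can cover everything: Wed afternoon→Singh, Wed evening→Singh, Thu morning→Kapoor, Thu afternoon→Kapoor, Thu evening→Kapoor, Fri morning→Singh, Fri afternoon→Yilmaz, Fri evening→Yilmaz.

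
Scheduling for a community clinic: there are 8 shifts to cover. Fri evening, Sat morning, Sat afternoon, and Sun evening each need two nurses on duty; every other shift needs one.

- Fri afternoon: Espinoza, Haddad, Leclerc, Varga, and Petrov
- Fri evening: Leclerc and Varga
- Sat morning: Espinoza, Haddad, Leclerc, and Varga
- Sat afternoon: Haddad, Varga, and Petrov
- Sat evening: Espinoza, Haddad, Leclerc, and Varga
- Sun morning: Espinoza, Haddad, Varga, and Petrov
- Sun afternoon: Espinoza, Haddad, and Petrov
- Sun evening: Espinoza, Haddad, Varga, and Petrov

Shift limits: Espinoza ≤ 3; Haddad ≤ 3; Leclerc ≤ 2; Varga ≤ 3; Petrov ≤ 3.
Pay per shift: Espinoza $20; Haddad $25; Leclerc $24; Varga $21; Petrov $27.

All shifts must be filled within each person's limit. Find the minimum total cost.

Fri evening can only be covered by Leclerc and Varga, so that assignment is forced.
Picking the cheapest available nurse for each shift independently would cost $253, but that ignores the shift limits.
An optimal schedule: Fri afternoon→Haddad, Fri evening→Leclerc+Varga, Sat morning→Haddad+Leclerc, Sat afternoon→Haddad+Varga, Sat evening→Espinoza, Sun morning→Espinoza, Sun afternoon→Espinoza, Sun evening→Varga+Petrov.
Total: 25 + 24 + 21 + 25 + 24 + 25 + 21 + 20 + 20 + 20 + 21 + 27 = $273.

$273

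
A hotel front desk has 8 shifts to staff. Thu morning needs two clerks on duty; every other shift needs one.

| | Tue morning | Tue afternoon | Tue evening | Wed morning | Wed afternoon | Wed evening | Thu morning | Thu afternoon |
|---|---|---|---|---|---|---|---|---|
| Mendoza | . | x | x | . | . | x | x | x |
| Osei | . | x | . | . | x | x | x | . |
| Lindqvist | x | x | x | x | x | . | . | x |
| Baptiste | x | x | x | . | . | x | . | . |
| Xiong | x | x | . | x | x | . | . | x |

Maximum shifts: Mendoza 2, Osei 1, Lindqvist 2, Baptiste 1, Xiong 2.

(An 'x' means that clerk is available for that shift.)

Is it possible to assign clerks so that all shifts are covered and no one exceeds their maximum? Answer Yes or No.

Total capacity is 2+1+2+1+2 = 8 but 9 worker-slots are needed — infeasible.

No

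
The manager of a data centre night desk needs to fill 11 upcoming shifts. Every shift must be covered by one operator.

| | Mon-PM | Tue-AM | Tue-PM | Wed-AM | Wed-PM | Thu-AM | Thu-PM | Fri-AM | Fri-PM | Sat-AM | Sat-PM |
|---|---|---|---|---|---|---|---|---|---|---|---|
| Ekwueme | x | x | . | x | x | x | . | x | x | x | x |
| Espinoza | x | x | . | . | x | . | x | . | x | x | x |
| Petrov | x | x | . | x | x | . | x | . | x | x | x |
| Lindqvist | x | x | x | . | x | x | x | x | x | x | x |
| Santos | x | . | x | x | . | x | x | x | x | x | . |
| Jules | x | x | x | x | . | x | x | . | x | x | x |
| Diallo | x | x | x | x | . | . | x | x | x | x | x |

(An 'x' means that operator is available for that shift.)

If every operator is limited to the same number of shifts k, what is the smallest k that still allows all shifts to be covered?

2

With 7 operators and 11 worker-slots to fill, someone must work at least ⌈11/7⌉ = 2 shifts, so k ≥ 2.
k = 2 works: Mon-PM→Santos, Tue-AM→Espinoza, Tue-PM→Lindqvist, Wed-AM→Petrov, Wed-PM→Ekwueme, Thu-AM→Ekwueme, Thu-PM→Espinoza, Fri-AM→Lindqvist, Fri-PM→Santos, Sat-AM→Jules, Sat-PM→Petrov.
Loads: Ekwueme 2, Espinoza 2, Petrov 2, Lindqvist 2, Santos 2, Jules 1, Diallo 0 — all ≤ 2.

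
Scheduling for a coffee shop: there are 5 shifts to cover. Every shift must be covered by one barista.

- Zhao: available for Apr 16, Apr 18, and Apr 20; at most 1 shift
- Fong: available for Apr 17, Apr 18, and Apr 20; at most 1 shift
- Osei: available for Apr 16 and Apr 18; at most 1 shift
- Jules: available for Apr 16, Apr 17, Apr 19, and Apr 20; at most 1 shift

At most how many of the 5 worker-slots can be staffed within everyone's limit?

4

Total capacity across all baristas is 1+1+1+1 = 4, and 5 slots are needed, so at most 4 can be filled.
An assignment achieving 4: Apr 16→Zhao, Apr 17→Fong, Apr 18→Osei, Apr 19→Jules.
Loads: Zhao 1/1, Fong 1/1, Osei 1/1, Jules 1/1.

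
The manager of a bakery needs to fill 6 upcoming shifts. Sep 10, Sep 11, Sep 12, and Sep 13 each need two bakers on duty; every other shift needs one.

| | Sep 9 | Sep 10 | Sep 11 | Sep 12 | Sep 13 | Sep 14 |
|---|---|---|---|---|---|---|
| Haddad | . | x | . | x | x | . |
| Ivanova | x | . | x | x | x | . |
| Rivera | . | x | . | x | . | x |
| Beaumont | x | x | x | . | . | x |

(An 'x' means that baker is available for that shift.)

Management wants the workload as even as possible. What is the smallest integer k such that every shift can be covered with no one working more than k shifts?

3

With 4 bakers and 10 worker-slots to fill, someone must work at least ⌈10/4⌉ = 3 shifts, so k ≥ 3.
k = 3 works: Sep 9→Ivanova, Sep 10→Haddad+Rivera, Sep 11→Ivanova+Beaumont, Sep 12→Haddad+Rivera, Sep 13→Haddad+Ivanova, Sep 14→Rivera.
Loads: Haddad 3, Ivanova 3, Rivera 3, Beaumont 1 — all ≤ 3.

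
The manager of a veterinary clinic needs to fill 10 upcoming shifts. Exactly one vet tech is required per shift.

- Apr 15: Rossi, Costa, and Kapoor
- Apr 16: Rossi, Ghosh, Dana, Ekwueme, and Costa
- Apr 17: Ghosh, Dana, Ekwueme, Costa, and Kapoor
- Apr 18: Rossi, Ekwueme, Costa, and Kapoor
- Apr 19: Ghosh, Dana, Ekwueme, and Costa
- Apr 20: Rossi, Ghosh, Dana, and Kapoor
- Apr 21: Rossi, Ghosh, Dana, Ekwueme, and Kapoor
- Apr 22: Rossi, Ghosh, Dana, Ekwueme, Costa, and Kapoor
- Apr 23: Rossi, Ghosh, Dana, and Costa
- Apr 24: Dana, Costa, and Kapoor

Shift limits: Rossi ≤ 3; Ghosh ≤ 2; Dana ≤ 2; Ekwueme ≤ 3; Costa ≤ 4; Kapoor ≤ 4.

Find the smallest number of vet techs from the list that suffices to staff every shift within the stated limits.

10 slots to fill and no one can take more than 4, so at least ⌈10/4⌉ = 3 vet techs are needed.
Rossi, Ekwueme, and Costa alone can cover everything: Apr 15→Rossi, Apr 16→Ekwueme, Apr 17→Ekwueme, Apr 18→Costa, Apr 19→Ekwueme, Apr 20→Rossi, Apr 21→Rossi, Apr 22→Costa, Apr 23→Costa, Apr 24→Costa.

3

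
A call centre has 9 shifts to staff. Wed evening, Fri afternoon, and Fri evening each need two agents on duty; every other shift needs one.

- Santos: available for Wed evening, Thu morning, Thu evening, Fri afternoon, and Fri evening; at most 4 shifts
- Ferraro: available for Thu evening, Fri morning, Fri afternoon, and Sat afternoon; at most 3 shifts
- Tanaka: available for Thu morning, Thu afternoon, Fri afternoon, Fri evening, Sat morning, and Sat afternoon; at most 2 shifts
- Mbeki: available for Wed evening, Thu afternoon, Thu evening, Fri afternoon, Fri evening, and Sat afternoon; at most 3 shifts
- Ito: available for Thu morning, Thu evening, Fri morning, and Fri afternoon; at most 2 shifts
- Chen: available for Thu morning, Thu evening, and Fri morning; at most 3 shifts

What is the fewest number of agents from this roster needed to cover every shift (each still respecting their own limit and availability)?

12 slots to fill and no one can take more than 4, so at least ⌈12/4⌉ = 3 agents are needed.
Any 3 agents together have capacity at most 4+3+3 = 10 < 12 slots, so 3 can never suffice.
Santos, Ferraro, Tanaka, and Mbeki alone can cover everything: Wed evening→Santos+Mbeki, Thu morning→Santos, Thu afternoon→Tanaka, Thu evening→Santos, Fri morning→Ferraro, Fri afternoon→Ferraro+Mbeki, Fri evening→Santos+Mbeki, Sat morning→Tanaka, Sat afternoon→Ferraro.

4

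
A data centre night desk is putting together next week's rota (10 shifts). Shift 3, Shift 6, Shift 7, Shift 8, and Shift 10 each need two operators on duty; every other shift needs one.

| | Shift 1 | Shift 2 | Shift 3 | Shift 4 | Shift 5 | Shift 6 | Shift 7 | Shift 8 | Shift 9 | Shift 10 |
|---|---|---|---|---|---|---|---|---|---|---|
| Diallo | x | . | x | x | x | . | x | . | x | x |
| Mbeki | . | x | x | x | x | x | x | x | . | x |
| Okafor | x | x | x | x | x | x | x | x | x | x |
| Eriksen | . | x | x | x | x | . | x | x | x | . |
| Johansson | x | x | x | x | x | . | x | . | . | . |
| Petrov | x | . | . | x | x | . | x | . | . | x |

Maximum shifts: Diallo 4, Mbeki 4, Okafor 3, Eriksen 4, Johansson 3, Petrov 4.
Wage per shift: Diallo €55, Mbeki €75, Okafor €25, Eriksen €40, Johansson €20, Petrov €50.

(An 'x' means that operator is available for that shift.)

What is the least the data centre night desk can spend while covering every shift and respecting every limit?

€570

Shift 6 can only be covered by Mbeki and Okafor, so that assignment is forced.
Picking the cheapest available operator for each shift independently would cost €435, but that ignores the shift limits.
An optimal schedule: Shift 1→Johansson, Shift 2→Johansson, Shift 3→Johansson+Eriksen, Shift 4→Petrov, Shift 5→Petrov, Shift 6→Okafor+Mbeki, Shift 7→Eriksen+Petrov, Shift 8→Okafor+Eriksen, Shift 9→Eriksen, Shift 10→Okafor+Petrov.
Total: 20 + 20 + 20 + 40 + 50 + 50 + 25 + 75 + 40 + 50 + 25 + 40 + 40 + 25 + 50 = €570.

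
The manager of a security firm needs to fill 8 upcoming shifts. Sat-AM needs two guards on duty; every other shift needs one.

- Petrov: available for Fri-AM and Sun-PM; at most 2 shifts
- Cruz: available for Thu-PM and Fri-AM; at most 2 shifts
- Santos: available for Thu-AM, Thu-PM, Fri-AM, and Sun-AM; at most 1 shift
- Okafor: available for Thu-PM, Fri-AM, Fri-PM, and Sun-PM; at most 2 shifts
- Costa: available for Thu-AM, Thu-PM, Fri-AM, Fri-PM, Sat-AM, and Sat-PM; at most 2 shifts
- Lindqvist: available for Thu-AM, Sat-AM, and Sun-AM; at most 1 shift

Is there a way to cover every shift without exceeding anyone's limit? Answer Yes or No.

No

Total capacity is 10 and 9 slots are needed, so capacity alone doesn't rule it out.
Shifts {Thu-AM, Sat-AM, Sat-PM, Sun-AM} need 5 worker-slots in total, but the guards available for any of those shifts (Santos, Costa, and Lindqvist) can supply at most 4 among them. So no valid schedule exists.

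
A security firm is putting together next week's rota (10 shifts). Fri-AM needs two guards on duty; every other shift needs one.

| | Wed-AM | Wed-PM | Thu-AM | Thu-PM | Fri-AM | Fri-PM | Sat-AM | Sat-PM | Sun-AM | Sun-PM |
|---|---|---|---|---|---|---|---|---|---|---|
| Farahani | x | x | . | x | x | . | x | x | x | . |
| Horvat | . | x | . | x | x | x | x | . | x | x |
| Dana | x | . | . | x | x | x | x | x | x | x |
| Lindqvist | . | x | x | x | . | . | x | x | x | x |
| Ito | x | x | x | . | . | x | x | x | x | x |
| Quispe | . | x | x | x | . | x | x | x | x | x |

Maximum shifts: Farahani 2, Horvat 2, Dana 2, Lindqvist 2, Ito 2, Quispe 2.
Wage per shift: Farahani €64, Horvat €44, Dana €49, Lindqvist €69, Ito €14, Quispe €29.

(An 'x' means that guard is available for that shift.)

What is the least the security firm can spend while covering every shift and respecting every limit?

€469

Picking the cheapest available guard for each shift independently would cost €234, but that ignores the shift limits.
An optimal schedule: Wed-AM→Ito, Wed-PM→Quispe, Thu-AM→Ito, Thu-PM→Horvat, Fri-AM→Horvat+Dana, Fri-PM→Quispe, Sat-AM→Farahani, Sat-PM→Dana, Sun-AM→Farahani, Sun-PM→Lindqvist.
Total: 14 + 29 + 14 + 44 + 44 + 49 + 29 + 64 + 49 + 64 + 69 = €469.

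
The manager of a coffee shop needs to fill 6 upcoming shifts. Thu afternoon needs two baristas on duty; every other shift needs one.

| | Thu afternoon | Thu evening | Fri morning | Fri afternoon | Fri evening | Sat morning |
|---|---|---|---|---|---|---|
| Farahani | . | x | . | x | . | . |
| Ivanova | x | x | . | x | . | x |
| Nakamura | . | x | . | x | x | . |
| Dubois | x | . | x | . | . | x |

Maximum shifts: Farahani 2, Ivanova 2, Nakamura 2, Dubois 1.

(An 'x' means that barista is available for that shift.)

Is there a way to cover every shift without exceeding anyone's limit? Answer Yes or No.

No

Total capacity is 7 and 7 slots are needed, so capacity alone doesn't rule it out.
Shifts {Thu afternoon, Fri morning} need 3 worker-slots in total, but the baristas available for any of those shifts (Ivanova and Dubois) can supply at most 2 among them. So no valid schedule exists.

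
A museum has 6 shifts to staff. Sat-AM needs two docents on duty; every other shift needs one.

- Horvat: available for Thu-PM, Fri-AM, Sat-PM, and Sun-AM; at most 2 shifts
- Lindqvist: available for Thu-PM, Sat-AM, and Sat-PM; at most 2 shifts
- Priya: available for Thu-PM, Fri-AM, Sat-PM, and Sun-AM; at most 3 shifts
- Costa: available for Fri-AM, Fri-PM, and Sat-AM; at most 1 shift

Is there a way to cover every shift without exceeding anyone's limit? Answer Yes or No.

Total capacity is 8 and 7 slots are needed, so capacity alone doesn't rule it out.
Shifts {Fri-PM, Sat-AM} need 3 worker-slots in total, but the docents available for any of those shifts (Lindqvist and Costa) can supply at most 2 among them. So no valid schedule exists.

No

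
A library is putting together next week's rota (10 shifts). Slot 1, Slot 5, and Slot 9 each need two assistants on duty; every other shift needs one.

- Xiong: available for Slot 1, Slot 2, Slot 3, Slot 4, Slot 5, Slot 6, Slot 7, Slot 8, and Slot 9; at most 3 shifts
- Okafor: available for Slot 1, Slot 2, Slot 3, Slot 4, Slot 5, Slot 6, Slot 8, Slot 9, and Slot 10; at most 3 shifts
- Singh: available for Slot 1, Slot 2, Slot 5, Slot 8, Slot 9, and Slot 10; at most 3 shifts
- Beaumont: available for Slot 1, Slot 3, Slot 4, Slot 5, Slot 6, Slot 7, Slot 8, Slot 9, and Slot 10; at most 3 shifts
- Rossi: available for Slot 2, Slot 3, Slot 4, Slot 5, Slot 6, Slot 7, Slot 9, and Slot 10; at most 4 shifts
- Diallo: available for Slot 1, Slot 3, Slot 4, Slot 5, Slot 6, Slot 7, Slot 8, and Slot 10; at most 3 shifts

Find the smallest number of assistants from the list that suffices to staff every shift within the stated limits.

13 slots to fill and no one can take more than 4, so at least ⌈13/4⌉ = 4 assistants are needed.
Xiong, Okafor, Singh, and Rossi alone can cover everything: Slot 1→Xiong+Okafor, Slot 2→Rossi, Slot 3→Xiong, Slot 4→Okafor, Slot 5→Singh+Rossi, Slot 6→Okafor, Slot 7→Xiong, Slot 8→Singh, Slot 9→Singh+Rossi, Slot 10→Rossi.

4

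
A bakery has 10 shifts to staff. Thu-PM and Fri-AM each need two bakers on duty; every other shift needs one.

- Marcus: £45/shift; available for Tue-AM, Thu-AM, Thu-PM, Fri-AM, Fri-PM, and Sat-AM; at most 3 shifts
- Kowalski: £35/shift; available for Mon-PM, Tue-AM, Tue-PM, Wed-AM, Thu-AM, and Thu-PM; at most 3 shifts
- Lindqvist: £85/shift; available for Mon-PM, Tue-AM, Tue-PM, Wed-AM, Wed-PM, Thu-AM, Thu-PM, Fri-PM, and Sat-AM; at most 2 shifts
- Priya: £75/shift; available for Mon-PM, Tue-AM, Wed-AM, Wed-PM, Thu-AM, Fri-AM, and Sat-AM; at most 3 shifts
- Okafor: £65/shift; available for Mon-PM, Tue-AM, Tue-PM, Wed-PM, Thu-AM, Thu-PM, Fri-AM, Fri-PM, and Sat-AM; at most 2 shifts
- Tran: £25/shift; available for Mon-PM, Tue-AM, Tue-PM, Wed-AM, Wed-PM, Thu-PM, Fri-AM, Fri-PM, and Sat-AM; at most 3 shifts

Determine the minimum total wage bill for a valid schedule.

£520

Picking the cheapest available baker for each shift independently would cost £340, but that ignores the shift limits.
An optimal schedule: Mon-PM→Kowalski, Tue-AM→Kowalski, Tue-PM→Tran, Wed-AM→Tran, Wed-PM→Tran, Thu-AM→Kowalski, Thu-PM→Marcus+Okafor, Fri-AM→Okafor+Priya, Fri-PM→Marcus, Sat-AM→Marcus.
Total: 35 + 35 + 25 + 25 + 25 + 35 + 45 + 65 + 65 + 75 + 45 + 45 = £520.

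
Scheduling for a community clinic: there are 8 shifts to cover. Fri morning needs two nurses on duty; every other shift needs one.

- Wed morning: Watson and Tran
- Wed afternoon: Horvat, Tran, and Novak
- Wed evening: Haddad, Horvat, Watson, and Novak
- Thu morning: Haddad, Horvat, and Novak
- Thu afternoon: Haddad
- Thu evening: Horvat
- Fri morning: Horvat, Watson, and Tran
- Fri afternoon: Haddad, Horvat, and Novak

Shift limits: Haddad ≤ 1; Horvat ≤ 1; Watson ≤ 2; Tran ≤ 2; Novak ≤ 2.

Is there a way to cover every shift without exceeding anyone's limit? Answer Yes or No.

Total capacity is 1+1+2+2+2 = 8 but 9 worker-slots are needed — infeasible.

No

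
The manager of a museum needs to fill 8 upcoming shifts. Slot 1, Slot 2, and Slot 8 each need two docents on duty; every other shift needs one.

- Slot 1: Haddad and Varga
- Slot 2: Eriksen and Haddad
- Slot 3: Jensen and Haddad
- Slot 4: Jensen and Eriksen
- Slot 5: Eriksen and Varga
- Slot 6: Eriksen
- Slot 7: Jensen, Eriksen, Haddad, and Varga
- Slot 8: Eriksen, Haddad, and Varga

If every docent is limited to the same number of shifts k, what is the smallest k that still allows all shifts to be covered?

With 4 docents and 11 worker-slots to fill, someone must work at least ⌈11/4⌉ = 3 shifts, so k ≥ 3.
k = 3 works: Slot 1→Haddad+Varga, Slot 2→Eriksen+Haddad, Slot 3→Jensen, Slot 4→Jensen, Slot 5→Eriksen, Slot 6→Eriksen, Slot 7→Jensen, Slot 8→Haddad+Varga.
Loads: Jensen 3, Eriksen 3, Haddad 3, Varga 2 — all ≤ 3.

3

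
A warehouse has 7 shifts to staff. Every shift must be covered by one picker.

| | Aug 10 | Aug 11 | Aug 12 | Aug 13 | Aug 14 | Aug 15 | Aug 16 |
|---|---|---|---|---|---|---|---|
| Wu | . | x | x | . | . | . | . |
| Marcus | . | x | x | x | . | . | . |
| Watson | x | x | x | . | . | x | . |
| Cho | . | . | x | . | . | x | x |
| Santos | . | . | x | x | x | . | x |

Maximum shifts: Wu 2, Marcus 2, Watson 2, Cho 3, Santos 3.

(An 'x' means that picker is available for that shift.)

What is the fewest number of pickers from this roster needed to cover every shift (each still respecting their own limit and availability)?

7 slots to fill and no one can take more than 3, so at least ⌈7/3⌉ = 3 pickers are needed.
Wu, Watson, and Santos alone can cover everything: Aug 10→Watson, Aug 11→Wu, Aug 12→Wu, Aug 13→Santos, Aug 14→Santos, Aug 15→Watson, Aug 16→Santos.

3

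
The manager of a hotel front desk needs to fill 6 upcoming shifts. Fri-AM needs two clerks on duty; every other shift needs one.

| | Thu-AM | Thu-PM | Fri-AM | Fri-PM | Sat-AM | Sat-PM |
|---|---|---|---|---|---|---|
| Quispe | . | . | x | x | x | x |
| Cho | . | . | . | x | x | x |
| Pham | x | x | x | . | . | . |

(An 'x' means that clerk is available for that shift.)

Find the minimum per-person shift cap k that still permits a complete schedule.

With 3 clerks and 7 worker-slots to fill, someone must work at least ⌈7/3⌉ = 3 shifts, so k ≥ 3.
k = 3 works: Thu-AM→Pham, Thu-PM→Pham, Fri-AM→Quispe+Pham, Fri-PM→Quispe, Sat-AM→Quispe, Sat-PM→Cho.
Loads: Quispe 3, Cho 1, Pham 3 — all ≤ 3.

3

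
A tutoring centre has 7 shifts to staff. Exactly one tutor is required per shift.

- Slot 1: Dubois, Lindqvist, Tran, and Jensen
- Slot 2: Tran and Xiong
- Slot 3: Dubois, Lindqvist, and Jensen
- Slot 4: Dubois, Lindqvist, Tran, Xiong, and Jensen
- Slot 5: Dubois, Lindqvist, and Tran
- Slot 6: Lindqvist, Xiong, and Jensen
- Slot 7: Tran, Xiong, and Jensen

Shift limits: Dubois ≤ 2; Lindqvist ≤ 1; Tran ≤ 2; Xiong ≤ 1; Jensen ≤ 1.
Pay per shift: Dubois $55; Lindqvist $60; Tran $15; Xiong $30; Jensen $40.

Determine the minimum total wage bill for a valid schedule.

Picking the cheapest available tutor for each shift independently would cost $145, but that ignores the shift limits.
An optimal schedule: Slot 1→Jensen, Slot 2→Tran, Slot 3→Dubois, Slot 4→Xiong, Slot 5→Dubois, Slot 6→Lindqvist, Slot 7→Tran.
Total: 40 + 15 + 55 + 30 + 55 + 60 + 15 = $270.

$270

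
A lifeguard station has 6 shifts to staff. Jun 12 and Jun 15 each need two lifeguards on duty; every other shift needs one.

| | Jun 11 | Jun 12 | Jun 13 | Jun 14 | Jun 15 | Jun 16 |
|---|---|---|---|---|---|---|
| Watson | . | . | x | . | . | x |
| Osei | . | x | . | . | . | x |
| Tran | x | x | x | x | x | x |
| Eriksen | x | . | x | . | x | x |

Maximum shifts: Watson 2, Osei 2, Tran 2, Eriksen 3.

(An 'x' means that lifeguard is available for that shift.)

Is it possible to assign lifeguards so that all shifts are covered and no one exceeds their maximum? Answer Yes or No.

Total capacity is 9 and 8 slots are needed, so capacity alone doesn't rule it out.
Shifts {Jun 12, Jun 14, Jun 15} need 5 worker-slots in total, but the lifeguards available for any of those shifts (Osei, Tran, and Eriksen) can supply at most 4 among them. So no valid schedule exists.

No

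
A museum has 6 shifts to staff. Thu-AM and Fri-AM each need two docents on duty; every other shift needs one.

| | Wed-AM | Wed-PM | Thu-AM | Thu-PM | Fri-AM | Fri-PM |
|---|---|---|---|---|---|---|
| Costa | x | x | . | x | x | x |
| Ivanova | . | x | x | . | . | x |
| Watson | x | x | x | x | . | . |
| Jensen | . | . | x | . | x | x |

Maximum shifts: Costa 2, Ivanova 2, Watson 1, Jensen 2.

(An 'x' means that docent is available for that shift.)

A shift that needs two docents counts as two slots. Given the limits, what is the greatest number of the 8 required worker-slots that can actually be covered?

Total capacity across all docents is 2+2+1+2 = 7, and 8 slots are needed, so at most 7 can be filled.
An assignment achieving 7: Wed-AM→Costa, Wed-PM→Ivanova, Thu-AM→Ivanova+Watson, Thu-PM→Costa, Fri-AM→Jensen, Fri-PM→Jensen.
Loads: Costa 2/2, Ivanova 2/2, Watson 1/1, Jensen 2/2.

7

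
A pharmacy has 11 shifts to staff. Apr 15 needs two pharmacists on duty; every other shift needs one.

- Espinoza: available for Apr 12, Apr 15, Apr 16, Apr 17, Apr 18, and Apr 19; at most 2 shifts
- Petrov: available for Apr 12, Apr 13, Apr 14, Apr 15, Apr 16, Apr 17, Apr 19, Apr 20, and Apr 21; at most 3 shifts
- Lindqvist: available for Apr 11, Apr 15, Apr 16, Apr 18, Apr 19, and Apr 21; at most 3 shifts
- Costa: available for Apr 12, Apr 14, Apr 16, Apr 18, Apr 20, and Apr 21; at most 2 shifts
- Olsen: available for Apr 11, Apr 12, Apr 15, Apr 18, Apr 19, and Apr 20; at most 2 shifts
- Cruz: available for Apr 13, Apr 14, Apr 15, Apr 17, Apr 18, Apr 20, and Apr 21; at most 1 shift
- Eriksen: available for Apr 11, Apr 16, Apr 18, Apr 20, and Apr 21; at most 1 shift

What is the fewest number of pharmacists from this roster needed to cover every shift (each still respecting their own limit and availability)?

5

12 slots to fill and no one can take more than 3, so at least ⌈12/3⌉ = 4 pharmacists are needed.
Any 4 pharmacists together have capacity at most 3+3+2+2 = 10 < 12 slots, so 4 can never suffice.
Espinoza, Petrov, Lindqvist, Costa, and Olsen alone can cover everything: Apr 11→Lindqvist, Apr 12→Espinoza, Apr 13→Petrov, Apr 14→Petrov, Apr 15→Lindqvist+Olsen, Apr 16→Costa, Apr 17→Espinoza, Apr 18→Costa, Apr 19→Olsen, Apr 20→Petrov, Apr 21→Lindqvist.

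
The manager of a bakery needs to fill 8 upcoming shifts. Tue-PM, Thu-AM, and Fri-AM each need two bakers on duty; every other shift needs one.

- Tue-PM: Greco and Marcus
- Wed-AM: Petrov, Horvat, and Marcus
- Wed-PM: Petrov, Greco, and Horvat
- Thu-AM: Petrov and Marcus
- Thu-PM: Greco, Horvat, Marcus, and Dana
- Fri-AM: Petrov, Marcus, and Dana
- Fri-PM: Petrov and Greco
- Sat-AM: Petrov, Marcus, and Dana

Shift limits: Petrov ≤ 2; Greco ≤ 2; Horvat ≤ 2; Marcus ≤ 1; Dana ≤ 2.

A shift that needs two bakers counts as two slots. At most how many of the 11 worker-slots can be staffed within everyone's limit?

9

Total capacity across all bakers is 2+2+2+1+2 = 9, and 11 slots are needed, so at most 9 can be filled.
An assignment achieving 9: Tue-PM→Greco+Marcus, Wed-AM→Horvat, Wed-PM→Greco, Thu-AM→Petrov, Thu-PM→Horvat, Fri-AM→Dana, Fri-PM→Petrov, Sat-AM→Dana.
Loads: Petrov 2/2, Greco 2/2, Horvat 2/2, Marcus 1/1, Dana 2/2.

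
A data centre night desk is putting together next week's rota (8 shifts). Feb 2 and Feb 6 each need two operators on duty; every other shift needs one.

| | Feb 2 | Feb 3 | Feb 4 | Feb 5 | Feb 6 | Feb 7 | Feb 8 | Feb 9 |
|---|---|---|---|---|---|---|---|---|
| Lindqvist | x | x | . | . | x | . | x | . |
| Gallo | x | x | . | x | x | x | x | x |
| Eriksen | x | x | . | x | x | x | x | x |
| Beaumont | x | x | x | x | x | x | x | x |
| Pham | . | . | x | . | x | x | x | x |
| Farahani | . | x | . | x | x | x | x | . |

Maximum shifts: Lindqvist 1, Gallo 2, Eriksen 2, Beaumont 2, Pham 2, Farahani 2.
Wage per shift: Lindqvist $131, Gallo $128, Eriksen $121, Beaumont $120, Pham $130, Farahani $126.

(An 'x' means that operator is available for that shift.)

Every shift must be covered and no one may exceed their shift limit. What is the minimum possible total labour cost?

$1250

Picking the cheapest available operator for each shift independently would cost $1202, but that ignores the shift limits.
An optimal schedule: Feb 2→Eriksen+Gallo, Feb 3→Farahani, Feb 4→Beaumont, Feb 5→Beaumont, Feb 6→Gallo+Pham, Feb 7→Farahani, Feb 8→Pham, Feb 9→Eriksen.
Total: 121 + 128 + 126 + 120 + 120 + 128 + 130 + 126 + 130 + 121 = $1250.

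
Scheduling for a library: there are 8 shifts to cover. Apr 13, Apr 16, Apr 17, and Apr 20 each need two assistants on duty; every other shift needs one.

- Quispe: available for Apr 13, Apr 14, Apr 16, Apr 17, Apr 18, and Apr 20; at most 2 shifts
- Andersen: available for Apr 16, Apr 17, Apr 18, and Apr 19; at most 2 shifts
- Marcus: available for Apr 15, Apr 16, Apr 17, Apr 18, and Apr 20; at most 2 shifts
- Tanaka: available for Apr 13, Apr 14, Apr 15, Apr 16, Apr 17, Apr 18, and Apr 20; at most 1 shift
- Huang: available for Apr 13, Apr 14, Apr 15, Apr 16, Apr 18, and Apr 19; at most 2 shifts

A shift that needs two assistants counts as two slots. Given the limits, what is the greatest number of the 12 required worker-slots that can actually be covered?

Total capacity across all assistants is 2+2+2+1+2 = 9, and 12 slots are needed, so at most 9 can be filled.
An assignment achieving 9: Apr 13→Quispe+Tanaka, Apr 14→Quispe, Apr 15→Marcus, Apr 16→Huang, Apr 17→Andersen, Apr 18→Huang, Apr 19→Andersen, Apr 20→Marcus.
Loads: Quispe 2/2, Andersen 2/2, Marcus 2/2, Tanaka 1/1, Huang 2/2.

9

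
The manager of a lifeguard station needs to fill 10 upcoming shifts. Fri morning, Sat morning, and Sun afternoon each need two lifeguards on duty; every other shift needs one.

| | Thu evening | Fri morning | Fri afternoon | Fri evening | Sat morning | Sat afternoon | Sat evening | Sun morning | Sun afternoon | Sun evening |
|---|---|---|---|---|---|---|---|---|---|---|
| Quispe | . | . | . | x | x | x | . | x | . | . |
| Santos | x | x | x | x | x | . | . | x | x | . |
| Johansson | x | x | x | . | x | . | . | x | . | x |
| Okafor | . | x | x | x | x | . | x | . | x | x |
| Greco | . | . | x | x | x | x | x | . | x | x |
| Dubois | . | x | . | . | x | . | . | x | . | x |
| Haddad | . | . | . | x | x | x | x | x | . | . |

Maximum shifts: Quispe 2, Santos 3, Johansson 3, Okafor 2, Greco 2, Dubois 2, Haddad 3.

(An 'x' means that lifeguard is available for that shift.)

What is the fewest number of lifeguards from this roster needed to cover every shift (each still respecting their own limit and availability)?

13 slots to fill and no one can take more than 3, so at least ⌈13/3⌉ = 5 lifeguards are needed.
Quispe, Santos, Johansson, Okafor, and Haddad alone can cover everything: Thu evening→Santos, Fri morning→Santos+Johansson, Fri afternoon→Johansson, Fri evening→Haddad, Sat morning→Quispe+Haddad, Sat afternoon→Quispe, Sat evening→Okafor, Sun morning→Haddad, Sun afternoon→Santos+Okafor, Sun evening→Johansson.

5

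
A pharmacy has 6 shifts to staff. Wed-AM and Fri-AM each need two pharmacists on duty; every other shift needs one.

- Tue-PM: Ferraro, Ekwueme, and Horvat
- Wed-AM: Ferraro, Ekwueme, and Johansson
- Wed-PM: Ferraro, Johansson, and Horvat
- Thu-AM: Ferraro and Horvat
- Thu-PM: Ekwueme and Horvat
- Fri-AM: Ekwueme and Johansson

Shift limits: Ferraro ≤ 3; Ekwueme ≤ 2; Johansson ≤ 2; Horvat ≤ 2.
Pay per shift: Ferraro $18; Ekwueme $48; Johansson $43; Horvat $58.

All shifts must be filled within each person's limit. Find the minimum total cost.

$294

Fri-AM can only be covered by Ekwueme and Johansson, so that assignment is forced.
Picking the cheapest available pharmacist for each shift independently would cost $254, but that ignores the shift limits.
An optimal schedule: Tue-PM→Ferraro, Wed-AM→Ferraro+Johansson, Wed-PM→Horvat, Thu-AM→Ferraro, Thu-PM→Ekwueme, Fri-AM→Ekwueme+Johansson.
Total: 18 + 18 + 43 + 58 + 18 + 48 + 48 + 43 = $294.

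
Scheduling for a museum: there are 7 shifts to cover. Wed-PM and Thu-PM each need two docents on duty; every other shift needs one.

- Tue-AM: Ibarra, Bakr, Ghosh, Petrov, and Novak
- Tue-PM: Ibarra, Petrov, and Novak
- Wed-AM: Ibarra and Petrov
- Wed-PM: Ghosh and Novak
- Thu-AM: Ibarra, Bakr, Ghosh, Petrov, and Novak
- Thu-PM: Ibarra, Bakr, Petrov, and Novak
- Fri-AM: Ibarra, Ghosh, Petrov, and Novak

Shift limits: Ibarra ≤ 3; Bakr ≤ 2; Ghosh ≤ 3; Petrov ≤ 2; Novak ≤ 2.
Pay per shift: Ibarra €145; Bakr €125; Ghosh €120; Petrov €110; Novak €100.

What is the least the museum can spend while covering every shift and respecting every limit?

Wed-PM can only be covered by Ghosh and Novak, so that assignment is forced.
Picking the cheapest available docent for each shift independently would cost €940, but that ignores the shift limits.
An optimal schedule: Tue-AM→Ghosh, Tue-PM→Novak, Wed-AM→Petrov, Wed-PM→Novak+Ghosh, Thu-AM→Bakr, Thu-PM→Petrov+Bakr, Fri-AM→Ghosh.
Total: 120 + 100 + 110 + 100 + 120 + 125 + 110 + 125 + 120 = €1030.

€1030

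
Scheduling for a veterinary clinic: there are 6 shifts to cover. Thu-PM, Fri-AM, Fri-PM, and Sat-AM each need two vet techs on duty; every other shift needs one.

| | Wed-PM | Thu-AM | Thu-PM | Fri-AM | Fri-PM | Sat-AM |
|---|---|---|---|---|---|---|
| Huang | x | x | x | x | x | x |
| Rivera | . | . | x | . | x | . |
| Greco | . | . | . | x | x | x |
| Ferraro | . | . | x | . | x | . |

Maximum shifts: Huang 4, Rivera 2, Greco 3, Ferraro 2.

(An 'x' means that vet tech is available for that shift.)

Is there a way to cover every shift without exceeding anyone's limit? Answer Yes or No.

Wed-PM can only be covered by Huang, so that assignment is forced.
Thu-AM can only be covered by Huang, so that assignment is forced.
Fri-AM can only be covered by Huang and Greco, so that assignment is forced.
One valid schedule: Wed-PM→Huang, Thu-AM→Huang, Thu-PM→Rivera+Ferraro, Fri-AM→Huang+Greco, Fri-PM→Rivera+Greco, Sat-AM→Huang+Greco.
Loads: Huang 4/4, Rivera 2/2, Greco 3/3, Ferraro 1/2 — all within limits.

Yes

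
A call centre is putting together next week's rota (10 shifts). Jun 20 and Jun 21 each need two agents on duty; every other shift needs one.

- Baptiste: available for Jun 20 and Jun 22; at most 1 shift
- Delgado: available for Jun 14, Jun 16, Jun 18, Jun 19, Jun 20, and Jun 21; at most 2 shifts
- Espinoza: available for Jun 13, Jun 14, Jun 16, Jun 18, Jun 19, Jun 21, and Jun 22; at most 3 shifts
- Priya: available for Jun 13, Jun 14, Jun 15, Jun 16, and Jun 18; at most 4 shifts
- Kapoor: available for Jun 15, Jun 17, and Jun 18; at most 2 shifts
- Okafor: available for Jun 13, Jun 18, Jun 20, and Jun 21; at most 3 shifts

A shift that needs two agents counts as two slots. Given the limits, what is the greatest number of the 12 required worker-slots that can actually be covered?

12

Total capacity across all agents is 1+2+3+4+2+3 = 15, and 12 slots are needed, so at most 12 can be filled.
An assignment achieving 12: Jun 13→Espinoza, Jun 14→Espinoza, Jun 15→Priya, Jun 16→Priya, Jun 17→Kapoor, Jun 18→Priya, Jun 19→Delgado, Jun 20→Delgado+Okafor, Jun 21→Espinoza+Okafor, Jun 22→Baptiste.
Loads: Baptiste 1/1, Delgado 2/2, Espinoza 3/3, Priya 3/4, Kapoor 1/2, Okafor 2/3.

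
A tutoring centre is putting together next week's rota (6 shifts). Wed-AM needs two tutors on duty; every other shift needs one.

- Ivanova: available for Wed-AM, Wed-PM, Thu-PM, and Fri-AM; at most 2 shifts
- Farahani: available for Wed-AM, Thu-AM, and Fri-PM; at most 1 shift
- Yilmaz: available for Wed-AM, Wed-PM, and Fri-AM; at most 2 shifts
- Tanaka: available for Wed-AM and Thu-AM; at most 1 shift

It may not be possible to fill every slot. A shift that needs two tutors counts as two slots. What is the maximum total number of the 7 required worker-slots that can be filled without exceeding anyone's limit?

Total capacity across all tutors is 2+1+2+1 = 6, and 7 slots are needed, so at most 6 can be filled.
An assignment achieving 6: Wed-AM→Yilmaz, Wed-PM→Ivanova, Thu-AM→Tanaka, Thu-PM→Ivanova, Fri-AM→Yilmaz, Fri-PM→Farahani.
Loads: Ivanova 2/2, Farahani 1/1, Yilmaz 2/2, Tanaka 1/1.

6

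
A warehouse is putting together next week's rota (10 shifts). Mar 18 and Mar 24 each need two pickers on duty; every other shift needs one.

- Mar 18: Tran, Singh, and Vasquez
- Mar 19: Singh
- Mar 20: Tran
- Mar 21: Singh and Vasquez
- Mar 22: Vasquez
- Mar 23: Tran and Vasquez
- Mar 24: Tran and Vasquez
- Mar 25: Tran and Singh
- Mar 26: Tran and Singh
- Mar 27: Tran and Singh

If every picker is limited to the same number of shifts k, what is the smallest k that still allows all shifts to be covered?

With 3 pickers and 12 worker-slots to fill, someone must work at least ⌈12/3⌉ = 4 shifts, so k ≥ 4.
k = 4 works: Mar 18→Singh+Vasquez, Mar 19→Singh, Mar 20→Tran, Mar 21→Singh, Mar 22→Vasquez, Mar 23→Vasquez, Mar 24→Tran+Vasquez, Mar 25→Tran, Mar 26→Tran, Mar 27→Singh.
Loads: Tran 4, Singh 4, Vasquez 4 — all ≤ 4.

4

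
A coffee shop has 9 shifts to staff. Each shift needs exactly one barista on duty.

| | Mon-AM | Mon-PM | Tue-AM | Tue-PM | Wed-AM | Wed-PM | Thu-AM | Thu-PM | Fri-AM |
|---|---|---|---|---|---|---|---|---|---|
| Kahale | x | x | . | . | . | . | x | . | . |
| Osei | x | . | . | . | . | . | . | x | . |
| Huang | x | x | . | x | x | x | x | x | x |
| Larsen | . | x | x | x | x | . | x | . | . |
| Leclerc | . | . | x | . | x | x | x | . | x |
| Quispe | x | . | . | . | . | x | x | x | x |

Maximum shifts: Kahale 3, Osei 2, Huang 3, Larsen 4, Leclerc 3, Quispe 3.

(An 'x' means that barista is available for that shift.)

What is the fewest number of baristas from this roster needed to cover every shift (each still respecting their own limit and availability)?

3

9 slots to fill and no one can take more than 4, so at least ⌈9/4⌉ = 3 baristas are needed.
Kahale, Huang, and Larsen alone can cover everything: Mon-AM→Kahale, Mon-PM→Kahale, Tue-AM→Larsen, Tue-PM→Larsen, Wed-AM→Larsen, Wed-PM→Huang, Thu-AM→Kahale, Thu-PM→Huang, Fri-AM→Huang.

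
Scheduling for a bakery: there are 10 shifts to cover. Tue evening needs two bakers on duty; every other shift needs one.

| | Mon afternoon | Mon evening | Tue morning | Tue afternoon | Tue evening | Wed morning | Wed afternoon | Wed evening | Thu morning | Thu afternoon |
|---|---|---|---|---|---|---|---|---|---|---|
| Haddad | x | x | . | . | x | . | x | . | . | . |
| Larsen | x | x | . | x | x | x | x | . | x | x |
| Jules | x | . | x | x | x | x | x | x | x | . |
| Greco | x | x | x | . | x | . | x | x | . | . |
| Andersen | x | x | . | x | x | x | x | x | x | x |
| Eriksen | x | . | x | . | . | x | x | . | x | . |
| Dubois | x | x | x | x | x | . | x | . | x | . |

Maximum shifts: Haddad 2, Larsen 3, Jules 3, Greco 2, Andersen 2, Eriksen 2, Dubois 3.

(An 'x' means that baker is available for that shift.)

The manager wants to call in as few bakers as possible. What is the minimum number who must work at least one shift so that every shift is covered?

4

11 slots to fill and no one can take more than 3, so at least ⌈11/3⌉ = 4 bakers are needed.
Haddad, Larsen, Jules, and Dubois alone can cover everything: Mon afternoon→Dubois, Mon evening→Haddad, Tue morning→Jules, Tue afternoon→Larsen, Tue evening→Haddad+Dubois, Wed morning→Larsen, Wed afternoon→Dubois, Wed evening→Jules, Thu morning→Jules, Thu afternoon→Larsen.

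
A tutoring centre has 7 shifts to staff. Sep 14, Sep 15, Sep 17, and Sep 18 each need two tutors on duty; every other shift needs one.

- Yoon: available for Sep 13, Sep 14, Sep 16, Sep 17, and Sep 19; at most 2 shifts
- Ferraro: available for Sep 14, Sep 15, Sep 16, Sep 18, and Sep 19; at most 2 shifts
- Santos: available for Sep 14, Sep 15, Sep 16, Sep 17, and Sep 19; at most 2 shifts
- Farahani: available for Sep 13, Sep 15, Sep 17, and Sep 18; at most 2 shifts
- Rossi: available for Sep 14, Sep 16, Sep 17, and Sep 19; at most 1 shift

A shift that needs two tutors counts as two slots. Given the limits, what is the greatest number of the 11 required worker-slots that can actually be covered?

Total capacity across all tutors is 2+2+2+2+1 = 9, and 11 slots are needed, so at most 9 can be filled.
An assignment achieving 9: Sep 13→Yoon, Sep 14→Yoon+Santos, Sep 15→Ferraro+Santos, Sep 16→Rossi, Sep 17→Farahani, Sep 18→Ferraro+Farahani.
Loads: Yoon 2/2, Ferraro 2/2, Santos 2/2, Farahani 2/2, Rossi 1/1.

9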